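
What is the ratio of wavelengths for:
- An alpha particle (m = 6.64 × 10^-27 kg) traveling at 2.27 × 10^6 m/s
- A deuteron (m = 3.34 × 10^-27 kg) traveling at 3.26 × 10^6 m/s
λ₁/λ₂ = 0.722

Using λ = h/(mv):

λ₁ = h/(m₁v₁) = 4.40 × 10^-14 m
λ₂ = h/(m₂v₂) = 6.09 × 10^-14 m

Ratio λ₁/λ₂ = (m₂v₂)/(m₁v₁)
         = (3.34 × 10^-27 kg × 3.26 × 10^6 m/s) / (6.64 × 10^-27 kg × 2.27 × 10^6 m/s)
         = 0.722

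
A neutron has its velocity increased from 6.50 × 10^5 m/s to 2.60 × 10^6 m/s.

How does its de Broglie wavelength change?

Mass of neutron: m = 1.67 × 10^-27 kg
The wavelength decreases by a factor of 4.

Using λ = h/(mv):

Initial wavelength: λ₁ = h/(mv₁) = 6.10 × 10^-13 m
Final wavelength: λ₂ = h/(mv₂) = 1.53 × 10^-13 m

Since λ ∝ 1/v, when velocity increases by a factor of 4, the wavelength decreases by a factor of 4.

λ₂/λ₁ = v₁/v₂ = 1/4

The wavelength decreases by a factor of 4.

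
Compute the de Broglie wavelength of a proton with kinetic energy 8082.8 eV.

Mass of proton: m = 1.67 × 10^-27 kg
3.19 × 10^-13 m

Using λ = h/√(2mKE):

First convert KE to Joules: KE = 8082.8 eV = 1.295 × 10^-15 J

λ = h/√(2mKE)
λ = (6.626 × 10^-34 J·s) / √(2 × 1.67 × 10^-27 kg × 1.295 × 10^-15 J)
λ = 3.19 × 10^-13 m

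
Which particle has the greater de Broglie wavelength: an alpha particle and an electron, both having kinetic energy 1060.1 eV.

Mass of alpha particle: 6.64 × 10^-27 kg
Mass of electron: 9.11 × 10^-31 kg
The electron has the longer wavelength.

Using λ = h/√(2mKE):

For alpha particle: λ₁ = h/√(2m₁KE) = 4.41 × 10^-13 m
For electron: λ₂ = h/√(2m₂KE) = 3.77 × 10^-11 m

Since λ ∝ 1/√m at constant kinetic energy, the lighter particle has the longer wavelength.

The electron has the longer de Broglie wavelength.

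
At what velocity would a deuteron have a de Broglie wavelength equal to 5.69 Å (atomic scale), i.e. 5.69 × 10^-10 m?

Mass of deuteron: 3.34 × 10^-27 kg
3.49 × 10^2 m/s

From λ = h/(mv), solve for v:

v = h/(mλ)
v = (6.626 × 10^-34 J·s) / (3.34 × 10^-27 kg × 5.69 × 10^-10 m)
v = 3.49 × 10^2 m/s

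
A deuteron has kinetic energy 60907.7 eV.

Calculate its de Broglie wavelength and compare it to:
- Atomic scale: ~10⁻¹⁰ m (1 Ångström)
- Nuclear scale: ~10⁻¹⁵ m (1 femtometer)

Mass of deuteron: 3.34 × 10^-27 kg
λ = 8.21 × 10^-14 m, which is between nuclear and atomic scales.

Using λ = h/√(2mKE):

KE = 60907.7 eV = 9.758 × 10^-15 J

λ = h/√(2mKE)
λ = (6.626 × 10^-34 J·s) / √(2 × 3.34 × 10^-27 kg × 9.758 × 10^-15 J)
λ = 8.21 × 10^-14 m

Comparison:
- Atomic scale (10⁻¹⁰ m): λ is 0.00082× this size
- Nuclear scale (10⁻¹⁵ m): λ is 82× this size

The wavelength is between nuclear and atomic scales.

This wavelength is appropriate for probing atomic structure but too large for nuclear physics experiments.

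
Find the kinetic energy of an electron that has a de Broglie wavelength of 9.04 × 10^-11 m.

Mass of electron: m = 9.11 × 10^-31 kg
2.95 × 10^-17 J (or 184 eV)

From λ = h/√(2mKE), we solve for KE:

λ² = h²/(2mKE)
KE = h²/(2mλ²)
KE = (6.626 × 10^-34 J·s)² / (2 × 9.11 × 10^-31 kg × (9.04 × 10^-11 m)²)
KE = 2.95 × 10^-17 J
KE = 184 eV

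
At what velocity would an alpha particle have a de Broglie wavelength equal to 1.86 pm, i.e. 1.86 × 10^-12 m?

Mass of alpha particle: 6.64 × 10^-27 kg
5.37 × 10^4 m/s

From λ = h/(mv), solve for v:

v = h/(mλ)
v = (6.626 × 10^-34 J·s) / (6.64 × 10^-27 kg × 1.86 × 10^-12 m)
v = 5.37 × 10^4 m/s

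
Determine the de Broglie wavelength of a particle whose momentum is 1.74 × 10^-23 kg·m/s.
3.81 × 10^-11 m

Using the de Broglie relation λ = h/p:

λ = h/p
λ = (6.626 × 10^-34 J·s) / (1.74 × 10^-23 kg·m/s)
λ = 3.81 × 10^-11 m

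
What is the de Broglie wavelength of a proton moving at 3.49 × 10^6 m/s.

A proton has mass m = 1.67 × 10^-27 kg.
1.14 × 10^-13 m

Using the de Broglie relation λ = h/(mv):

λ = h/(mv)
λ = (6.626 × 10^-34 J·s) / (1.67 × 10^-27 kg × 3.49 × 10^6 m/s)
λ = 1.14 × 10^-13 m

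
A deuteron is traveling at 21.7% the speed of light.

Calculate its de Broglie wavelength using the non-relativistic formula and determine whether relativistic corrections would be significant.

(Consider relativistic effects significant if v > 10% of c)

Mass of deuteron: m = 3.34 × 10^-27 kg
Yes, relativistic corrections are needed.

Using the non-relativistic de Broglie formula λ = h/(mv):

v = 21.7% × c = 6.505 × 10^7 m/s

λ = h/(mv)
λ = (6.626 × 10^-34 J·s) / (3.34 × 10^-27 kg × 6.505 × 10^7 m/s)
λ = 3.05 × 10^-15 m

Since v = 21.7% of c > 10% of c, relativistic corrections ARE significant and the actual wavelength would differ from this non-relativistic estimate.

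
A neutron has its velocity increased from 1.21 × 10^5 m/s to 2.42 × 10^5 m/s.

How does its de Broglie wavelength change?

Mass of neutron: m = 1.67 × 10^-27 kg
The wavelength decreases by a factor of 2.

Using λ = h/(mv):

Initial wavelength: λ₁ = h/(mv₁) = 3.28 × 10^-12 m
Final wavelength: λ₂ = h/(mv₂) = 1.64 × 10^-12 m

Since λ ∝ 1/v, when velocity increases by a factor of 2, the wavelength decreases by a factor of 2.

λ₂/λ₁ = v₁/v₂ = 1/2

The wavelength decreases by a factor of 2.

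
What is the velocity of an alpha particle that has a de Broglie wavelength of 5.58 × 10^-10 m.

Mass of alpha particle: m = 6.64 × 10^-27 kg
1.79 × 10^2 m/s

From the de Broglie relation λ = h/(mv), we solve for v:

v = h/(mλ)
v = (6.626 × 10^-34 J·s) / (6.64 × 10^-27 kg × 5.58 × 10^-10 m)
v = 1.79 × 10^2 m/s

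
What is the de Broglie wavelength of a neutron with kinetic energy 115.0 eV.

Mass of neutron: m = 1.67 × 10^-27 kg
2.67 × 10^-12 m

Using λ = h/√(2mKE):

First convert KE to Joules: KE = 115.0 eV = 1.843 × 10^-17 J

λ = h/√(2mKE)
λ = (6.626 × 10^-34 J·s) / √(2 × 1.67 × 10^-27 kg × 1.843 × 10^-17 J)
λ = 2.67 × 10^-12 m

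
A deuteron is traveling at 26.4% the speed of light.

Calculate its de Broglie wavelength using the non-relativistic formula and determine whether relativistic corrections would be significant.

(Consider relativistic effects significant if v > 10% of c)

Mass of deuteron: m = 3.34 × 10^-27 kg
Yes, relativistic corrections are needed.

Using the non-relativistic de Broglie formula λ = h/(mv):

v = 26.4% × c = 7.915 × 10^7 m/s

λ = h/(mv)
λ = (6.626 × 10^-34 J·s) / (3.34 × 10^-27 kg × 7.915 × 10^7 m/s)
λ = 2.51 × 10^-15 m

Since v = 26.4% of c > 10% of c, relativistic corrections ARE significant and the actual wavelength would differ from this non-relativistic estimate.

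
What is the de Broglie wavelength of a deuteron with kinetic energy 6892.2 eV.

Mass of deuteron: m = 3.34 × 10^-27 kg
2.44 × 10^-13 m

Using λ = h/√(2mKE):

First convert KE to Joules: KE = 6892.2 eV = 1.104 × 10^-15 J

λ = h/√(2mKE)
λ = (6.626 × 10^-34 J·s) / √(2 × 3.34 × 10^-27 kg × 1.104 × 10^-15 J)
λ = 2.44 × 10^-13 m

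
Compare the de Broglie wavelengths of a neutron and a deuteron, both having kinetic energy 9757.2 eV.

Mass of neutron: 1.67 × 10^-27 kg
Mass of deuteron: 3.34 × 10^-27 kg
The neutron has the longer wavelength.

Using λ = h/√(2mKE):

For neutron: λ₁ = h/√(2m₁KE) = 2.90 × 10^-13 m
For deuteron: λ₂ = h/√(2m₂KE) = 2.05 × 10^-13 m

Since λ ∝ 1/√m at constant kinetic energy, the lighter particle has the longer wavelength.

The neutron has the longer de Broglie wavelength.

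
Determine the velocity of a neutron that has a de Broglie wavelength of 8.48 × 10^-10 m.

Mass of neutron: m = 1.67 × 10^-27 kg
4.68 × 10^2 m/s

From the de Broglie relation λ = h/(mv), we solve for v:

v = h/(mλ)
v = (6.626 × 10^-34 J·s) / (1.67 × 10^-27 kg × 8.48 × 10^-10 m)
v = 4.68 × 10^2 m/s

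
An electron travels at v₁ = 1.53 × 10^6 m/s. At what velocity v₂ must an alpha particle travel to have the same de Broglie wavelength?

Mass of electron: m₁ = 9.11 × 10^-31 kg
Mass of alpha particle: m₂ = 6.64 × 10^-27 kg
v₂ = 2.10 × 10^2 m/s

For equal de Broglie wavelengths: λ₁ = λ₂

h/(m₁v₁) = h/(m₂v₂)
m₁v₁ = m₂v₂
v₂ = v₁ · (m₁/m₂)

v₂ = 1.53 × 10^6 m/s × (9.11 × 10^-31 kg / 6.64 × 10^-27 kg)
v₂ = 2.10 × 10^2 m/s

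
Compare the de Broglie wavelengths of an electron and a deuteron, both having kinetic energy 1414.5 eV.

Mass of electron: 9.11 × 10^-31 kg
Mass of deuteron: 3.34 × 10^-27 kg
The electron has the longer wavelength.

Using λ = h/√(2mKE):

For electron: λ₁ = h/√(2m₁KE) = 3.26 × 10^-11 m
For deuteron: λ₂ = h/√(2m₂KE) = 5.39 × 10^-13 m

Since λ ∝ 1/√m at constant kinetic energy, the lighter particle has the longer wavelength.

The electron has the longer de Broglie wavelength.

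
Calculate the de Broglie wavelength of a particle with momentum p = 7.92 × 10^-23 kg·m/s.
8.37 × 10^-12 m

Using the de Broglie relation λ = h/p:

λ = h/p
λ = (6.626 × 10^-34 J·s) / (7.92 × 10^-23 kg·m/s)
λ = 8.37 × 10^-12 m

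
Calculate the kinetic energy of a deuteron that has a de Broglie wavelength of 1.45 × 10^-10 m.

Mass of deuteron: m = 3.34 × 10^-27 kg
3.13 × 10^-21 J (or 0.0195 eV)

From λ = h/√(2mKE), we solve for KE:

λ² = h²/(2mKE)
KE = h²/(2mλ²)
KE = (6.626 × 10^-34 J·s)² / (2 × 3.34 × 10^-27 kg × (1.45 × 10^-10 m)²)
KE = 3.13 × 10^-21 J
KE = 0.0195 eV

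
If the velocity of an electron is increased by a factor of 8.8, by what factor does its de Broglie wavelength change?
The wavelength decreases by a factor of 8.8.

From λ = h/(mv), the wavelength is inversely proportional to velocity:

λ ∝ 1/v

If v → 8.8v, then λ → λ/8.8

When velocity is increased by a factor of 8.8, the wavelength decreases by a factor of 8.8.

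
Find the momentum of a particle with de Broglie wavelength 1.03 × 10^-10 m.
6.43 × 10^-24 kg·m/s

From the de Broglie relation λ = h/p, we solve for p:

p = h/λ
p = (6.626 × 10^-34 J·s) / (1.03 × 10^-10 m)
p = 6.43 × 10^-24 kg·m/s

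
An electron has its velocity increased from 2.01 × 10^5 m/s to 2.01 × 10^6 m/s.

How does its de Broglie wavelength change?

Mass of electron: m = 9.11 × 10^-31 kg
The wavelength decreases by a factor of 10.

Using λ = h/(mv):

Initial wavelength: λ₁ = h/(mv₁) = 3.62 × 10^-9 m
Final wavelength: λ₂ = h/(mv₂) = 3.62 × 10^-10 m

Since λ ∝ 1/v, when velocity increases by a factor of 10, the wavelength decreases by a factor of 10.

λ₂/λ₁ = v₁/v₂ = 1/10

The wavelength decreases by a factor of 10.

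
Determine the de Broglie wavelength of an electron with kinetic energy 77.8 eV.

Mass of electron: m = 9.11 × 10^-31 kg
1.39 × 10^-10 m

Using λ = h/√(2mKE):

First convert KE to Joules: KE = 77.8 eV = 1.246 × 10^-17 J

λ = h/√(2mKE)
λ = (6.626 × 10^-34 J·s) / √(2 × 9.11 × 10^-31 kg × 1.246 × 10^-17 J)
λ = 1.39 × 10^-10 m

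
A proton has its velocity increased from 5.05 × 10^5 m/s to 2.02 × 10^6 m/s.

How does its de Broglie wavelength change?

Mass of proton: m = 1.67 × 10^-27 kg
The wavelength decreases by a factor of 4.

Using λ = h/(mv):

Initial wavelength: λ₁ = h/(mv₁) = 7.86 × 10^-13 m
Final wavelength: λ₂ = h/(mv₂) = 1.96 × 10^-13 m

Since λ ∝ 1/v, when velocity increases by a factor of 4, the wavelength decreases by a factor of 4.

λ₂/λ₁ = v₁/v₂ = 1/4

The wavelength decreases by a factor of 4.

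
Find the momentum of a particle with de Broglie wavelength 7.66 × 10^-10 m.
8.65 × 10^-25 kg·m/s

From the de Broglie relation λ = h/p, we solve for p:

p = h/λ
p = (6.626 × 10^-34 J·s) / (7.66 × 10^-10 m)
p = 8.65 × 10^-25 kg·m/s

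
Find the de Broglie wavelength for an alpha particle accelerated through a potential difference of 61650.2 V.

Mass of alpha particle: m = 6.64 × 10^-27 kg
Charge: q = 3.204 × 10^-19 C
4.09 × 10^-14 m

When a particle is accelerated through voltage V, it gains kinetic energy KE = qV.

The de Broglie wavelength is then λ = h/√(2mqV):

λ = h/√(2mqV)
λ = (6.626 × 10^-34 J·s) / √(2 × 6.64 × 10^-27 kg × 3.204 × 10^-19 C × 61650.2 V)
λ = 4.09 × 10^-14 m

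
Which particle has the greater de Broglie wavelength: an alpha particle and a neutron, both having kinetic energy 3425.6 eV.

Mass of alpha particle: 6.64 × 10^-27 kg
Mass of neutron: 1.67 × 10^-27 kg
The neutron has the longer wavelength.

Using λ = h/√(2mKE):

For alpha particle: λ₁ = h/√(2m₁KE) = 2.45 × 10^-13 m
For neutron: λ₂ = h/√(2m₂KE) = 4.89 × 10^-13 m

Since λ ∝ 1/√m at constant kinetic energy, the lighter particle has the longer wavelength.

The neutron has the longer de Broglie wavelength.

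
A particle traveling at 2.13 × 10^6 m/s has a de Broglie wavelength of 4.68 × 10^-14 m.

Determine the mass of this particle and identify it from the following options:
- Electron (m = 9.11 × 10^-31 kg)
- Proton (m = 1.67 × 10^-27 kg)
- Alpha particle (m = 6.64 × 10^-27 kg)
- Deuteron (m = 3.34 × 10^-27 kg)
The particle is an alpha particle.

From λ = h/(mv), solve for mass:

m = h/(λv)
m = (6.626 × 10^-34 J·s) / (4.68 × 10^-14 m × 2.13 × 10^6 m/s)
m = 6.65 × 10^-27 kg

Comparing with the listed masses, this is closest to an alpha particle.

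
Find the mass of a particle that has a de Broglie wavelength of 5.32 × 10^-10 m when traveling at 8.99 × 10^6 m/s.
1.39 × 10^-31 kg

From the de Broglie relation λ = h/(mv), we solve for m:

m = h/(λv)
m = (6.626 × 10^-34 J·s) / (5.32 × 10^-10 m × 8.99 × 10^6 m/s)
m = 1.39 × 10^-31 kg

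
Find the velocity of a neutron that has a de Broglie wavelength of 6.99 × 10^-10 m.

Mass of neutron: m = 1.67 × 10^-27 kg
5.68 × 10^2 m/s

From the de Broglie relation λ = h/(mv), we solve for v:

v = h/(mλ)
v = (6.626 × 10^-34 J·s) / (1.67 × 10^-27 kg × 6.99 × 10^-10 m)
v = 5.68 × 10^2 m/s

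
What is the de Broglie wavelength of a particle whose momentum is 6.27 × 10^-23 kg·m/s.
1.06 × 10^-11 m

Using the de Broglie relation λ = h/p:

λ = h/p
λ = (6.626 × 10^-34 J·s) / (6.27 × 10^-23 kg·m/s)
λ = 1.06 × 10^-11 m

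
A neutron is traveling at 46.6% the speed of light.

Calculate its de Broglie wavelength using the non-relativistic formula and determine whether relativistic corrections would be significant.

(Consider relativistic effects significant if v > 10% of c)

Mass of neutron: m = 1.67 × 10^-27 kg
Yes, relativistic corrections are needed.

Using the non-relativistic de Broglie formula λ = h/(mv):

v = 46.6% × c = 1.397 × 10^8 m/s

λ = h/(mv)
λ = (6.626 × 10^-34 J·s) / (1.67 × 10^-27 kg × 1.397 × 10^8 m/s)
λ = 2.84 × 10^-15 m

Since v = 46.6% of c > 10% of c, relativistic corrections ARE significant and the actual wavelength would differ from this non-relativistic estimate.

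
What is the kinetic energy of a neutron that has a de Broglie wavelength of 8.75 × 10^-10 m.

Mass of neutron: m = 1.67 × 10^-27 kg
1.72 × 10^-22 J (or 1.07 × 10^-3 eV)

From λ = h/√(2mKE), we solve for KE:

λ² = h²/(2mKE)
KE = h²/(2mλ²)
KE = (6.626 × 10^-34 J·s)² / (2 × 1.67 × 10^-27 kg × (8.75 × 10^-10 m)²)
KE = 1.72 × 10^-22 J
KE = 1.07 × 10^-3 eV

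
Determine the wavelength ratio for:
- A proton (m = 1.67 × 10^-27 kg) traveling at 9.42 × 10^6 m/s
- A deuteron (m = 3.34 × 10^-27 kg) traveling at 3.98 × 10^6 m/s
λ₁/λ₂ = 0.845

Using λ = h/(mv):

λ₁ = h/(m₁v₁) = 4.21 × 10^-14 m
λ₂ = h/(m₂v₂) = 4.98 × 10^-14 m

Ratio λ₁/λ₂ = (m₂v₂)/(m₁v₁)
         = (3.34 × 10^-27 kg × 3.98 × 10^6 m/s) / (1.67 × 10^-27 kg × 9.42 × 10^6 m/s)
         = 0.845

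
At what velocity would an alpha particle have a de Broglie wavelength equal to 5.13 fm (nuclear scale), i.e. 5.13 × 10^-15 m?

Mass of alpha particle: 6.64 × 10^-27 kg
1.95 × 10^7 m/s

From λ = h/(mv), solve for v:

v = h/(mλ)
v = (6.626 × 10^-34 J·s) / (6.64 × 10^-27 kg × 5.13 × 10^-15 m)
v = 1.95 × 10^7 m/s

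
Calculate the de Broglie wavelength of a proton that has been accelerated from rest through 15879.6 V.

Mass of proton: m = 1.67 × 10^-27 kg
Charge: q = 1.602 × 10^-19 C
2.27 × 10^-13 m

When a particle is accelerated through voltage V, it gains kinetic energy KE = qV.

The de Broglie wavelength is then λ = h/√(2mqV):

λ = h/√(2mqV)
λ = (6.626 × 10^-34 J·s) / √(2 × 1.67 × 10^-27 kg × 1.602 × 10^-19 C × 15879.6 V)
λ = 2.27 × 10^-13 m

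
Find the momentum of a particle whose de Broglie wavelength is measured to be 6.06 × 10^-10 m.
1.09 × 10^-24 kg·m/s

From the de Broglie relation λ = h/p, we solve for p:

p = h/λ
p = (6.626 × 10^-34 J·s) / (6.06 × 10^-10 m)
p = 1.09 × 10^-24 kg·m/s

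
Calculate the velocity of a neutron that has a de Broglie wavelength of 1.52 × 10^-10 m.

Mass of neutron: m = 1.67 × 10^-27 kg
2.61 × 10^3 m/s

From the de Broglie relation λ = h/(mv), we solve for v:

v = h/(mλ)
v = (6.626 × 10^-34 J·s) / (1.67 × 10^-27 kg × 1.52 × 10^-10 m)
v = 2.61 × 10^3 m/s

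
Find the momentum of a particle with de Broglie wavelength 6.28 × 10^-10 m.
1.06 × 10^-24 kg·m/s

From the de Broglie relation λ = h/p, we solve for p:

p = h/λ
p = (6.626 × 10^-34 J·s) / (6.28 × 10^-10 m)
p = 1.06 × 10^-24 kg·m/s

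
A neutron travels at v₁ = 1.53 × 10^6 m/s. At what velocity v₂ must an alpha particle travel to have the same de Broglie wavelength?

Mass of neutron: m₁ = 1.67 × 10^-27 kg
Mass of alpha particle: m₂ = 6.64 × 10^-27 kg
v₂ = 3.85 × 10^5 m/s

For equal de Broglie wavelengths: λ₁ = λ₂

h/(m₁v₁) = h/(m₂v₂)
m₁v₁ = m₂v₂
v₂ = v₁ · (m₁/m₂)

v₂ = 1.53 × 10^6 m/s × (1.67 × 10^-27 kg / 6.64 × 10^-27 kg)
v₂ = 3.85 × 10^5 m/s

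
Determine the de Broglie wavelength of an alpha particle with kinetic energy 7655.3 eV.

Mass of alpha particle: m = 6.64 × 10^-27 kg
1.64 × 10^-13 m

Using λ = h/√(2mKE):

First convert KE to Joules: KE = 7655.3 eV = 1.227 × 10^-15 J

λ = h/√(2mKE)
λ = (6.626 × 10^-34 J·s) / √(2 × 6.64 × 10^-27 kg × 1.227 × 10^-15 J)
λ = 1.64 × 10^-13 m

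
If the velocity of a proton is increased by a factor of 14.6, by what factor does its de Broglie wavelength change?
The wavelength decreases by a factor of 14.6.

From λ = h/(mv), the wavelength is inversely proportional to velocity:

λ ∝ 1/v

If v → 14.6v, then λ → λ/14.6

When velocity is increased by a factor of 14.6, the wavelength decreases by a factor of 14.6.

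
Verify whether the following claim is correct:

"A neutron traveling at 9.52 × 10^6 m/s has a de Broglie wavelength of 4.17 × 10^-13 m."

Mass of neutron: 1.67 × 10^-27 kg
False

The claim is incorrect.

Using λ = h/(mv):
λ = (6.626 × 10^-34 J·s) / (1.67 × 10^-27 kg × 9.52 × 10^6 m/s)
λ = 4.17 × 10^-14 m

The actual wavelength differs from the claimed 4.17 × 10^-13 m.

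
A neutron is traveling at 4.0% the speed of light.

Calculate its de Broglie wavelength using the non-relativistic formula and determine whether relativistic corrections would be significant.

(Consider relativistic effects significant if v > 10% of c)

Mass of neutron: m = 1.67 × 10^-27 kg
No, relativistic corrections are not needed.

Using the non-relativistic de Broglie formula λ = h/(mv):

v = 4.0% × c = 1.199 × 10^7 m/s

λ = h/(mv)
λ = (6.626 × 10^-34 J·s) / (1.67 × 10^-27 kg × 1.199 × 10^7 m/s)
λ = 3.31 × 10^-14 m

Since v = 4.0% of c < 10% of c, relativistic corrections are NOT significant and this non-relativistic result is a good approximation.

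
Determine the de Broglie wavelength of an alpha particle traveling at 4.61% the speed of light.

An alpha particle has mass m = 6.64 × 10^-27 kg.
7.22 × 10^-15 m

Using the de Broglie relation λ = h/(mv):

v = 4.61% × c = 1.382 × 10^7 m/s

λ = h/(mv)
λ = (6.626 × 10^-34 J·s) / (6.64 × 10^-27 kg × 1.382 × 10^7 m/s)
λ = 7.22 × 10^-15 m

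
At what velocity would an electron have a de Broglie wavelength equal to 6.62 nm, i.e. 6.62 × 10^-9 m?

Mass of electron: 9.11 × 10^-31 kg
1.10 × 10^5 m/s

From λ = h/(mv), solve for v:

v = h/(mλ)
v = (6.626 × 10^-34 J·s) / (9.11 × 10^-31 kg × 6.62 × 10^-9 m)
v = 1.10 × 10^5 m/s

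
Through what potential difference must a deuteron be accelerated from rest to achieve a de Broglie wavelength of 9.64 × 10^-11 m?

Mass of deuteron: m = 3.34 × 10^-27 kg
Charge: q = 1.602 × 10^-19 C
4.41 × 10^-2 V

From λ = h/√(2mqV), we solve for V:

λ² = h²/(2mqV)
V = h²/(2mqλ²)
V = (6.626 × 10^-34 J·s)² / (2 × 3.34 × 10^-27 kg × 1.602 × 10^-19 C × (9.64 × 10^-11 m)²)
V = 4.41 × 10^-2 V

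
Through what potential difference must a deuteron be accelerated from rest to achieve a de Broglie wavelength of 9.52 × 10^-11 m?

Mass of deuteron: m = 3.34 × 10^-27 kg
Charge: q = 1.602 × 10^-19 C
4.53 × 10^-2 V

From λ = h/√(2mqV), we solve for V:

λ² = h²/(2mqV)
V = h²/(2mqλ²)
V = (6.626 × 10^-34 J·s)² / (2 × 3.34 × 10^-27 kg × 1.602 × 10^-19 C × (9.52 × 10^-11 m)²)
V = 4.53 × 10^-2 V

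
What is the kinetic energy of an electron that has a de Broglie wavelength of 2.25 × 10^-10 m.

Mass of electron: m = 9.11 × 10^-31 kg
4.76 × 10^-18 J (or 29.7 eV)

From λ = h/√(2mKE), we solve for KE:

λ² = h²/(2mKE)
KE = h²/(2mλ²)
KE = (6.626 × 10^-34 J·s)² / (2 × 9.11 × 10^-31 kg × (2.25 × 10^-10 m)²)
KE = 4.76 × 10^-18 J
KE = 29.7 eV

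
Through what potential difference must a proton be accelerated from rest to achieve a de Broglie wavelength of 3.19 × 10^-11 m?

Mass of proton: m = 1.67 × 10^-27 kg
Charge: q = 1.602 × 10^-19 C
8.06 × 10^-1 V

From λ = h/√(2mqV), we solve for V:

λ² = h²/(2mqV)
V = h²/(2mqλ²)
V = (6.626 × 10^-34 J·s)² / (2 × 1.67 × 10^-27 kg × 1.602 × 10^-19 C × (3.19 × 10^-11 m)²)
V = 8.06 × 10^-1 V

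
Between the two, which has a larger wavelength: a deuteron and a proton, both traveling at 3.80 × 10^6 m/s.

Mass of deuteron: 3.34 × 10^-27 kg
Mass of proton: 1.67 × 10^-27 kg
The proton has the longer wavelength.

Using λ = h/(mv), since both particles have the same velocity, the wavelength depends only on mass.

For deuteron: λ₁ = h/(m₁v) = 5.22 × 10^-14 m
For proton: λ₂ = h/(m₂v) = 1.04 × 10^-13 m

Since λ ∝ 1/m at constant velocity, the lighter particle has the longer wavelength.

The proton has the longer de Broglie wavelength.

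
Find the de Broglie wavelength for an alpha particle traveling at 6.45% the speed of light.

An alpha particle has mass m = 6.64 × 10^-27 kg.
5.16 × 10^-15 m

Using the de Broglie relation λ = h/(mv):

v = 6.45% × c = 1.934 × 10^7 m/s

λ = h/(mv)
λ = (6.626 × 10^-34 J·s) / (6.64 × 10^-27 kg × 1.934 × 10^7 m/s)
λ = 5.16 × 10^-15 m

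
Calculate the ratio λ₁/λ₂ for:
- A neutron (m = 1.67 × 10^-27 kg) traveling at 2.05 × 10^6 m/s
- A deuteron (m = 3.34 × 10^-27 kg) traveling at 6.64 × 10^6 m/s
λ₁/λ₂ = 6.48

Using λ = h/(mv):

λ₁ = h/(m₁v₁) = 1.94 × 10^-13 m
λ₂ = h/(m₂v₂) = 2.99 × 10^-14 m

Ratio λ₁/λ₂ = (m₂v₂)/(m₁v₁)
         = (3.34 × 10^-27 kg × 6.64 × 10^6 m/s) / (1.67 × 10^-27 kg × 2.05 × 10^6 m/s)
         = 6.48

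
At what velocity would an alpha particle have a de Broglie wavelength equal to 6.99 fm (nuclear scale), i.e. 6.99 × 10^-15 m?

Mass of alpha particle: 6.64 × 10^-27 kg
1.43 × 10^7 m/s

From λ = h/(mv), solve for v:

v = h/(mλ)
v = (6.626 × 10^-34 J·s) / (6.64 × 10^-27 kg × 6.99 × 10^-15 m)
v = 1.43 × 10^7 m/s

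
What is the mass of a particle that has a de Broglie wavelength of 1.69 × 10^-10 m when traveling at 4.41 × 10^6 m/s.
8.89 × 10^-31 kg

From the de Broglie relation λ = h/(mv), we solve for m:

m = h/(λv)
m = (6.626 × 10^-34 J·s) / (1.69 × 10^-10 m × 4.41 × 10^6 m/s)
m = 8.89 × 10^-31 kg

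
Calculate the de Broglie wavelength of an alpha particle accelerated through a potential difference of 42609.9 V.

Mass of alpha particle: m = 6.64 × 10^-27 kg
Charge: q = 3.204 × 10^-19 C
4.92 × 10^-14 m

When a particle is accelerated through voltage V, it gains kinetic energy KE = qV.

The de Broglie wavelength is then λ = h/√(2mqV):

λ = h/√(2mqV)
λ = (6.626 × 10^-34 J·s) / √(2 × 6.64 × 10^-27 kg × 3.204 × 10^-19 C × 42609.9 V)
λ = 4.92 × 10^-14 m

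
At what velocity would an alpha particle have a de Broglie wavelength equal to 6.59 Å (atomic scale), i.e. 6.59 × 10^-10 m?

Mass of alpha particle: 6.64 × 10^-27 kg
1.51 × 10^2 m/s

From λ = h/(mv), solve for v:

v = h/(mλ)
v = (6.626 × 10^-34 J·s) / (6.64 × 10^-27 kg × 6.59 × 10^-10 m)
v = 1.51 × 10^2 m/s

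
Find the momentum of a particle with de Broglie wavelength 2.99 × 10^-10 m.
2.22 × 10^-24 kg·m/s

From the de Broglie relation λ = h/p, we solve for p:

p = h/λ
p = (6.626 × 10^-34 J·s) / (2.99 × 10^-10 m)
p = 2.22 × 10^-24 kg·m/s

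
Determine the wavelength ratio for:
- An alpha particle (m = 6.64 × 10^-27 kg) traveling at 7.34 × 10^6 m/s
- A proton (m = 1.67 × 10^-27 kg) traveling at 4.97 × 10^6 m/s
λ₁/λ₂ = 0.170

Using λ = h/(mv):

λ₁ = h/(m₁v₁) = 1.36 × 10^-14 m
λ₂ = h/(m₂v₂) = 7.98 × 10^-14 m

Ratio λ₁/λ₂ = (m₂v₂)/(m₁v₁)
         = (1.67 × 10^-27 kg × 4.97 × 10^6 m/s) / (6.64 × 10^-27 kg × 7.34 × 10^6 m/s)
         = 0.170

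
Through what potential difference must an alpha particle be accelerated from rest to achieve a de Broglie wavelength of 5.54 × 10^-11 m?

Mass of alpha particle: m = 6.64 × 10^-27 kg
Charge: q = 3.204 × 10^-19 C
3.36 × 10^-2 V

From λ = h/√(2mqV), we solve for V:

λ² = h²/(2mqV)
V = h²/(2mqλ²)
V = (6.626 × 10^-34 J·s)² / (2 × 6.64 × 10^-27 kg × 3.204 × 10^-19 C × (5.54 × 10^-11 m)²)
V = 3.36 × 10^-2 V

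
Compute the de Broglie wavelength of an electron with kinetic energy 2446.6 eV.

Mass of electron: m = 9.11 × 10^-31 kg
2.48 × 10^-11 m

Using λ = h/√(2mKE):

First convert KE to Joules: KE = 2446.6 eV = 3.920 × 10^-16 J

λ = h/√(2mKE)
λ = (6.626 × 10^-34 J·s) / √(2 × 9.11 × 10^-31 kg × 3.920 × 10^-16 J)
λ = 2.48 × 10^-11 m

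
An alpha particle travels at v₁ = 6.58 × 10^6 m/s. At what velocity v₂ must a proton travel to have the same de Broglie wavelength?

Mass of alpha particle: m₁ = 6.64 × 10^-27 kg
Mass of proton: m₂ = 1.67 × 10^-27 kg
v₂ = 2.62 × 10^7 m/s

For equal de Broglie wavelengths: λ₁ = λ₂

h/(m₁v₁) = h/(m₂v₂)
m₁v₁ = m₂v₂
v₂ = v₁ · (m₁/m₂)

v₂ = 6.58 × 10^6 m/s × (6.64 × 10^-27 kg / 1.67 × 10^-27 kg)
v₂ = 2.62 × 10^7 m/s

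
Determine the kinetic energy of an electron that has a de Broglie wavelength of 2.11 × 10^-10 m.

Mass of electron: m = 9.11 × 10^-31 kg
5.41 × 10^-18 J (or 33.8 eV)

From λ = h/√(2mKE), we solve for KE:

λ² = h²/(2mKE)
KE = h²/(2mλ²)
KE = (6.626 × 10^-34 J·s)² / (2 × 9.11 × 10^-31 kg × (2.11 × 10^-10 m)²)
KE = 5.41 × 10^-18 J
KE = 33.8 eV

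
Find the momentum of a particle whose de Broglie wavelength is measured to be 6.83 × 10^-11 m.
9.70 × 10^-24 kg·m/s

From the de Broglie relation λ = h/p, we solve for p:

p = h/λ
p = (6.626 × 10^-34 J·s) / (6.83 × 10^-11 m)
p = 9.70 × 10^-24 kg·m/s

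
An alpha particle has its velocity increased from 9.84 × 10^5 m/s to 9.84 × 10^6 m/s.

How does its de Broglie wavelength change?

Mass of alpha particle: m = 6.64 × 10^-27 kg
The wavelength decreases by a factor of 10.

Using λ = h/(mv):

Initial wavelength: λ₁ = h/(mv₁) = 1.01 × 10^-13 m
Final wavelength: λ₂ = h/(mv₂) = 1.01 × 10^-14 m

Since λ ∝ 1/v, when velocity increases by a factor of 10, the wavelength decreases by a factor of 10.

λ₂/λ₁ = v₁/v₂ = 1/10

The wavelength decreases by a factor of 10.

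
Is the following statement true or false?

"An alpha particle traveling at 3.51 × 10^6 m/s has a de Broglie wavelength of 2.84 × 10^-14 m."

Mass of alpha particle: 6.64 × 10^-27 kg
True

The claim is correct.

Using λ = h/(mv):
λ = (6.626 × 10^-34 J·s) / (6.64 × 10^-27 kg × 3.51 × 10^6 m/s)
λ = 2.84 × 10^-14 m

This matches the claimed value.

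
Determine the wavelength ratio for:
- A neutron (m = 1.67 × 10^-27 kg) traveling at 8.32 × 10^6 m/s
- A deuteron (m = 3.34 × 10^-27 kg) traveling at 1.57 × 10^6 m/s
λ₁/λ₂ = 0.377

Using λ = h/(mv):

λ₁ = h/(m₁v₁) = 4.77 × 10^-14 m
λ₂ = h/(m₂v₂) = 1.26 × 10^-13 m

Ratio λ₁/λ₂ = (m₂v₂)/(m₁v₁)
         = (3.34 × 10^-27 kg × 1.57 × 10^6 m/s) / (1.67 × 10^-27 kg × 8.32 × 10^6 m/s)
         = 0.377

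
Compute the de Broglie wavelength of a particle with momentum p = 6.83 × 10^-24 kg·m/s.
9.70 × 10^-11 m

Using the de Broglie relation λ = h/p:

λ = h/p
λ = (6.626 × 10^-34 J·s) / (6.83 × 10^-24 kg·m/s)
λ = 9.70 × 10^-11 m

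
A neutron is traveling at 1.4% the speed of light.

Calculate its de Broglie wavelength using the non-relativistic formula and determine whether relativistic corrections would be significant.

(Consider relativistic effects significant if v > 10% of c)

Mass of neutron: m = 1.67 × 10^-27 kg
No, relativistic corrections are not needed.

Using the non-relativistic de Broglie formula λ = h/(mv):

v = 1.4% × c = 4.197 × 10^6 m/s

λ = h/(mv)
λ = (6.626 × 10^-34 J·s) / (1.67 × 10^-27 kg × 4.197 × 10^6 m/s)
λ = 9.45 × 10^-14 m

Since v = 1.4% of c < 10% of c, relativistic corrections are NOT significant and this non-relativistic result is a good approximation.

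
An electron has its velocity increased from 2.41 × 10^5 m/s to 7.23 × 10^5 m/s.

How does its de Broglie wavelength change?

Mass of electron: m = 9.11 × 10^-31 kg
The wavelength decreases by a factor of 3.

Using λ = h/(mv):

Initial wavelength: λ₁ = h/(mv₁) = 3.02 × 10^-9 m
Final wavelength: λ₂ = h/(mv₂) = 1.01 × 10^-9 m

Since λ ∝ 1/v, when velocity increases by a factor of 3, the wavelength decreases by a factor of 3.

λ₂/λ₁ = v₁/v₂ = 1/3

The wavelength decreases by a factor of 3.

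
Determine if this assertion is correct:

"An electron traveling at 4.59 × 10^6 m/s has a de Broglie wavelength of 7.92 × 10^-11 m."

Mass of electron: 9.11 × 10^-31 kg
False

The claim is incorrect.

Using λ = h/(mv):
λ = (6.626 × 10^-34 J·s) / (9.11 × 10^-31 kg × 4.59 × 10^6 m/s)
λ = 1.58 × 10^-10 m

The actual wavelength differs from the claimed 7.92 × 10^-11 m.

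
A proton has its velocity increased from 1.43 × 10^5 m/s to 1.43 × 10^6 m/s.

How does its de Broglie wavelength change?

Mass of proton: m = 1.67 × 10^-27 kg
The wavelength decreases by a factor of 10.

Using λ = h/(mv):

Initial wavelength: λ₁ = h/(mv₁) = 2.77 × 10^-12 m
Final wavelength: λ₂ = h/(mv₂) = 2.77 × 10^-13 m

Since λ ∝ 1/v, when velocity increases by a factor of 10, the wavelength decreases by a factor of 10.

λ₂/λ₁ = v₁/v₂ = 1/10

The wavelength decreases by a factor of 10.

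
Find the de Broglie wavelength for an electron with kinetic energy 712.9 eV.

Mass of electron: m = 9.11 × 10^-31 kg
4.59 × 10^-11 m

Using λ = h/√(2mKE):

First convert KE to Joules: KE = 712.9 eV = 1.142 × 10^-16 J

λ = h/√(2mKE)
λ = (6.626 × 10^-34 J·s) / √(2 × 9.11 × 10^-31 kg × 1.142 × 10^-16 J)
λ = 4.59 × 10^-11 m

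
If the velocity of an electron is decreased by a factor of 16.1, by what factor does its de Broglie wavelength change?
The wavelength increases by a factor of 16.1.

From λ = h/(mv), the wavelength is inversely proportional to velocity:

λ ∝ 1/v

If v → v/16.1, then λ → 16.1λ

When velocity is decreased by a factor of 16.1, the wavelength increases by a factor of 16.1.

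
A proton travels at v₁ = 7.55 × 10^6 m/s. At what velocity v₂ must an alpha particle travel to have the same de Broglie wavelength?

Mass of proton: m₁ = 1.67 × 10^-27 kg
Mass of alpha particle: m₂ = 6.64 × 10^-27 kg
v₂ = 1.90 × 10^6 m/s

For equal de Broglie wavelengths: λ₁ = λ₂

h/(m₁v₁) = h/(m₂v₂)
m₁v₁ = m₂v₂
v₂ = v₁ · (m₁/m₂)

v₂ = 7.55 × 10^6 m/s × (1.67 × 10^-27 kg / 6.64 × 10^-27 kg)
v₂ = 1.90 × 10^6 m/s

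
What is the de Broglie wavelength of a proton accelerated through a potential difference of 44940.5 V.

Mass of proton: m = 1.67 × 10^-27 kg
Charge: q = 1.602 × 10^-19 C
1.35 × 10^-13 m

When a particle is accelerated through voltage V, it gains kinetic energy KE = qV.

The de Broglie wavelength is then λ = h/√(2mqV):

λ = h/√(2mqV)
λ = (6.626 × 10^-34 J·s) / √(2 × 1.67 × 10^-27 kg × 1.602 × 10^-19 C × 44940.5 V)
λ = 1.35 × 10^-13 m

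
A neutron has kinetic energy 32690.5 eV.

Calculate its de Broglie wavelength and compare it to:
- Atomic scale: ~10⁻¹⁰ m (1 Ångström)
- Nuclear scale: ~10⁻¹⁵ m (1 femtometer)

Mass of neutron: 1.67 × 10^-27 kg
λ = 1.58 × 10^-13 m, which is between nuclear and atomic scales.

Using λ = h/√(2mKE):

KE = 32690.5 eV = 5.238 × 10^-15 J

λ = h/√(2mKE)
λ = (6.626 × 10^-34 J·s) / √(2 × 1.67 × 10^-27 kg × 5.238 × 10^-15 J)
λ = 1.58 × 10^-13 m

Comparison:
- Atomic scale (10⁻¹⁰ m): λ is 0.0016× this size
- Nuclear scale (10⁻¹⁵ m): λ is 1.6e+02× this size

The wavelength is between nuclear and atomic scales.

This wavelength is appropriate for probing atomic structure but too large for nuclear physics experiments.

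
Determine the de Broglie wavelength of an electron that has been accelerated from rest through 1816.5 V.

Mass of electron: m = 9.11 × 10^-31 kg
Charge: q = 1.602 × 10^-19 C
2.88 × 10^-11 m

When a particle is accelerated through voltage V, it gains kinetic energy KE = qV.

The de Broglie wavelength is then λ = h/√(2mqV):

λ = h/√(2mqV)
λ = (6.626 × 10^-34 J·s) / √(2 × 9.11 × 10^-31 kg × 1.602 × 10^-19 C × 1816.5 V)
λ = 2.88 × 10^-11 m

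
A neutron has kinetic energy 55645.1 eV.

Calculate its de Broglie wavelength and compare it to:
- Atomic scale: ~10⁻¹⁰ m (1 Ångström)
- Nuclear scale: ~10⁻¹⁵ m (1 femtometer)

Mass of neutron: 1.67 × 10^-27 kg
λ = 1.21 × 10^-13 m, which is between nuclear and atomic scales.

Using λ = h/√(2mKE):

KE = 55645.1 eV = 8.915 × 10^-15 J

λ = h/√(2mKE)
λ = (6.626 × 10^-34 J·s) / √(2 × 1.67 × 10^-27 kg × 8.915 × 10^-15 J)
λ = 1.21 × 10^-13 m

Comparison:
- Atomic scale (10⁻¹⁰ m): λ is 0.0012× this size
- Nuclear scale (10⁻¹⁵ m): λ is 1.2e+02× this size

The wavelength is between nuclear and atomic scales.

This wavelength is appropriate for probing atomic structure but too large for nuclear physics experiments.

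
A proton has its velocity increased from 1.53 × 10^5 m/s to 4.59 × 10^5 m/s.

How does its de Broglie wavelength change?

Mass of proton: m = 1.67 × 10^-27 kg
The wavelength decreases by a factor of 3.

Using λ = h/(mv):

Initial wavelength: λ₁ = h/(mv₁) = 2.59 × 10^-12 m
Final wavelength: λ₂ = h/(mv₂) = 8.64 × 10^-13 m

Since λ ∝ 1/v, when velocity increases by a factor of 3, the wavelength decreases by a factor of 3.

λ₂/λ₁ = v₁/v₂ = 1/3

The wavelength decreases by a factor of 3.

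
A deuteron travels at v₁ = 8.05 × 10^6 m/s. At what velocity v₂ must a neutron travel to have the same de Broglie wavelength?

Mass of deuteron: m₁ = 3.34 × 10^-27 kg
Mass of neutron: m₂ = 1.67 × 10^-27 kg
v₂ = 1.61 × 10^7 m/s

For equal de Broglie wavelengths: λ₁ = λ₂

h/(m₁v₁) = h/(m₂v₂)
m₁v₁ = m₂v₂
v₂ = v₁ · (m₁/m₂)

v₂ = 8.05 × 10^6 m/s × (3.34 × 10^-27 kg / 1.67 × 10^-27 kg)
v₂ = 1.61 × 10^7 m/s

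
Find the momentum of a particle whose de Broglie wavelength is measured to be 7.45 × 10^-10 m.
8.89 × 10^-25 kg·m/s

From the de Broglie relation λ = h/p, we solve for p:

p = h/λ
p = (6.626 × 10^-34 J·s) / (7.45 × 10^-10 m)
p = 8.89 × 10^-25 kg·m/s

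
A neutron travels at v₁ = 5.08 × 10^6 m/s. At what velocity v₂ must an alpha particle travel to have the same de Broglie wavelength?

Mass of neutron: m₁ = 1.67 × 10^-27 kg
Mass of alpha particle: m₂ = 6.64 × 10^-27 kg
v₂ = 1.28 × 10^6 m/s

For equal de Broglie wavelengths: λ₁ = λ₂

h/(m₁v₁) = h/(m₂v₂)
m₁v₁ = m₂v₂
v₂ = v₁ · (m₁/m₂)

v₂ = 5.08 × 10^6 m/s × (1.67 × 10^-27 kg / 6.64 × 10^-27 kg)
v₂ = 1.28 × 10^6 m/s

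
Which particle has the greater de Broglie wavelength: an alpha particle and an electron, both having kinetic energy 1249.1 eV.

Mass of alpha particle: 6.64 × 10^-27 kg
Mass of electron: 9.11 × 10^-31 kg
The electron has the longer wavelength.

Using λ = h/√(2mKE):

For alpha particle: λ₁ = h/√(2m₁KE) = 4.06 × 10^-13 m
For electron: λ₂ = h/√(2m₂KE) = 3.47 × 10^-11 m

Since λ ∝ 1/√m at constant kinetic energy, the lighter particle has the longer wavelength.

The electron has the longer de Broglie wavelength.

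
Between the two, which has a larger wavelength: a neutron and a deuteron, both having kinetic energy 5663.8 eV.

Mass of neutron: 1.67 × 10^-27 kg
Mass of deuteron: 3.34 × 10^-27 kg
The neutron has the longer wavelength.

Using λ = h/√(2mKE):

For neutron: λ₁ = h/√(2m₁KE) = 3.81 × 10^-13 m
For deuteron: λ₂ = h/√(2m₂KE) = 2.69 × 10^-13 m

Since λ ∝ 1/√m at constant kinetic energy, the lighter particle has the longer wavelength.

The neutron has the longer de Broglie wavelength.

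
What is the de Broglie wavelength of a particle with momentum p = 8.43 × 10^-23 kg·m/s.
7.86 × 10^-12 m

Using the de Broglie relation λ = h/p:

λ = h/p
λ = (6.626 × 10^-34 J·s) / (8.43 × 10^-23 kg·m/s)
λ = 7.86 × 10^-12 m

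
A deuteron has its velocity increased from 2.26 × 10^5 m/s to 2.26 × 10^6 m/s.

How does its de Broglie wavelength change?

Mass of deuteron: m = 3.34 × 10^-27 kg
The wavelength decreases by a factor of 10.

Using λ = h/(mv):

Initial wavelength: λ₁ = h/(mv₁) = 8.78 × 10^-13 m
Final wavelength: λ₂ = h/(mv₂) = 8.78 × 10^-14 m

Since λ ∝ 1/v, when velocity increases by a factor of 10, the wavelength decreases by a factor of 10.

λ₂/λ₁ = v₁/v₂ = 1/10

The wavelength decreases by a factor of 10.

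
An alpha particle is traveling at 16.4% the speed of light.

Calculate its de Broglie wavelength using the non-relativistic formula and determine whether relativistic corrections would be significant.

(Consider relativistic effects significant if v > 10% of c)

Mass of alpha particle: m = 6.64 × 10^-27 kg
Yes, relativistic corrections are needed.

Using the non-relativistic de Broglie formula λ = h/(mv):

v = 16.4% × c = 4.917 × 10^7 m/s

λ = h/(mv)
λ = (6.626 × 10^-34 J·s) / (6.64 × 10^-27 kg × 4.917 × 10^7 m/s)
λ = 2.03 × 10^-15 m

Since v = 16.4% of c > 10% of c, relativistic corrections ARE significant and the actual wavelength would differ from this non-relativistic estimate.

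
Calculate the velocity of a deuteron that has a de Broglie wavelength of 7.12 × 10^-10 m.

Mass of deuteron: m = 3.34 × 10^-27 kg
2.79 × 10^2 m/s

From the de Broglie relation λ = h/(mv), we solve for v:

v = h/(mλ)
v = (6.626 × 10^-34 J·s) / (3.34 × 10^-27 kg × 7.12 × 10^-10 m)
v = 2.79 × 10^2 m/s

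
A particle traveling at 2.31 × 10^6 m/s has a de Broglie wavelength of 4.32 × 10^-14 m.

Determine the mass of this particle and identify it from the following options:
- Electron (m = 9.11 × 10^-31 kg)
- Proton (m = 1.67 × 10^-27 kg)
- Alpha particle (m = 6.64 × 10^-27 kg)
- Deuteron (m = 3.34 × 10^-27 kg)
The particle is an alpha particle.

From λ = h/(mv), solve for mass:

m = h/(λv)
m = (6.626 × 10^-34 J·s) / (4.32 × 10^-14 m × 2.31 × 10^6 m/s)
m = 6.64 × 10^-27 kg

Comparing with the listed masses, this is closest to an alpha particle.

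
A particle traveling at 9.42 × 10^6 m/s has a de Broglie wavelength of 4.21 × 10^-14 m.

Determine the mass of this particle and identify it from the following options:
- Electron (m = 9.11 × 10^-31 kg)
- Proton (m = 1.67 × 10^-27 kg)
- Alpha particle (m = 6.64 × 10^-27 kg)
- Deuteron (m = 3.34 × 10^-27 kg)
The particle is a proton.

From λ = h/(mv), solve for mass:

m = h/(λv)
m = (6.626 × 10^-34 J·s) / (4.21 × 10^-14 m × 9.42 × 10^6 m/s)
m = 1.67 × 10^-27 kg

Comparing with the listed masses, this is closest to a proton.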